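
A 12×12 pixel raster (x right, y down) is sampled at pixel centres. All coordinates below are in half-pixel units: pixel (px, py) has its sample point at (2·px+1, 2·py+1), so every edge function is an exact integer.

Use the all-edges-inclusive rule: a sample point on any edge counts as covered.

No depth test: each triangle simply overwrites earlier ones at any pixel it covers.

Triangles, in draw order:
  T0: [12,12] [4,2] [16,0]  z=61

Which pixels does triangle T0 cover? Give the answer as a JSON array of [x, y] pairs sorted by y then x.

T0:
  2·area = 136
  edge (12, 12)→(4, 2): d=(-8,-10) inclusive
  edge (4, 2)→(16, 0): d=(12,-2) inclusive
  edge (16, 0)→(12, 12): d=(-4,12) inclusive
    (5,0)@(11, 1): e=[78,2,56] → █
    (6,0)@(13, 1): e=[98,6,32] → █
    (7,0)@(15, 1): e=[118,10,8] → █
    (8,0)@(17, 1): e=[138,14,-16] → ·
    (2,1)@(5, 3): e=[2,14,120] → █
    (3,1)@(7, 3): e=[22,18,96] → █
    (4,1)@(9, 3): e=[42,22,72] → █
    (7,1)@(15, 3): e=[102,34,0] → █  [on edge]
    (8,1)@(17, 3): e=[122,38,-24] → ·
    (2,2)@(5, 5): e=[-14,38,112] → ·
    (3,2)@(7, 5): e=[6,42,88] → █
    (7,2)@(15, 5): e=[86,58,-8] → ·
    (6,4)@(13, 9): e=[34,102,0] → █  [on edge]
    (5,7)@(11, 15): e=[-34,170,0] → ·  [on edge]
    (4,10)@(9, 21): e=[-102,238,0] → ·  [on edge]
  covered (18 px):
    · · · · · █ █ █ · · · ·
    · · █ █ █ █ █ █ · · · ·
    · · · █ █ █ █ · · · · ·
    · · · · █ █ █ · · · · ·
    · · · · · █ █ · · · · ·
    · · · · · · · · · · · ·
    · · · · · · · · · · · ·
    · · · · · · · · · · · ·
    · · · · · · · · · · · ·
    · · · · · · · · · · · ·
    · · · · · · · · · · · ·
    · · · · · · · · · · · ·

Answer: [[5,0],[6,0],[7,0],[2,1],[3,1],[4,1],[5,1],[6,1],[7,1],[3,2],[4,2],[5,2],[6,2],[4,3],[5,3],[6,3],[5,4],[6,4]]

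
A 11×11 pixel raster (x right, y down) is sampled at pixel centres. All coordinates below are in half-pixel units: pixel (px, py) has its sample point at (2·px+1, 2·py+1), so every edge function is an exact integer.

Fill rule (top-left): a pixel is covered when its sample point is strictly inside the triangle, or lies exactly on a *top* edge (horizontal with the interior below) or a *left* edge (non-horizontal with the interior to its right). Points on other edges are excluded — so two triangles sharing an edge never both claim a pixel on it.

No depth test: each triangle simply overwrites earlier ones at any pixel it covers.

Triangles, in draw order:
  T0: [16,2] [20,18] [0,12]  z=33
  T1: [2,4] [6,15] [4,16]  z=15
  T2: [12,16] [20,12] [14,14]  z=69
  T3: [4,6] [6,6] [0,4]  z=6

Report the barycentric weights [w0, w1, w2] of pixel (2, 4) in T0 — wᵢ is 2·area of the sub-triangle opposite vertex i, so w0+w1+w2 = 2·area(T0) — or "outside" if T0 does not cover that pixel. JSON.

T0:
  2·area = 296
  edge (16, 2)→(20, 18): d=(4,16) right/bottom  bias=-1
  edge (20, 18)→(0, 12): d=(-20,-6) top-left  bias=+0
  edge (0, 12)→(16, 2): d=(16,-10) top-left  bias=+0
    (7,1)@(15, 3): e=[20,270,6] → █
    (8,1)@(17, 3): e=[-12,282,26] → ·
    (6,2)@(13, 5): e=[60,218,18] → █
    (8,2)@(17, 5): e=[-4,242,58] → ·
    (4,3)@(9, 7): e=[132,154,10] → █
    (5,3)@(11, 7): e=[100,166,30] → █
    (8,3)@(17, 7): e=[4,202,90] → █
    (9,3)@(19, 7): e=[-28,214,110] → ·
    (2,4)@(5, 9): e=[204,90,2] → █
    (3,4)@(7, 9): e=[172,102,22] → █
    (9,4)@(19, 9): e=[-20,174,142] → ·
    (1,5)@(3, 11): e=[244,38,14] → █
  covered (37 px):
    · · · · · · · · · · ·
    · · · · · · · █ · · ·
    · · · · · · █ █ · · ·
    · · · · █ █ █ █ █ · ·
    · · █ █ █ █ █ █ █ · ·
    · █ █ █ █ █ █ █ █ · ·
    · · █ █ █ █ █ █ █ · ·
    · · · · · █ █ █ █ █ ·
    · · · · · · · · █ █ ·
    · · · · · · · · · · ·
    · · · · · · · · · · ·
T1:
  2·area = 26
  edge (2, 4)→(6, 15): d=(4,11) right/bottom  bias=-1
  edge (6, 15)→(4, 16): d=(-2,1) right/bottom  bias=-1
  edge (4, 16)→(2, 4): d=(-2,-12) top-left  bias=+0
    (1,3)@(3, 7): e=[1,19,6] → █
    (2,3)@(5, 7): e=[-21,17,30] → ·
    (1,4)@(3, 9): e=[9,15,2] → █
    (2,4)@(5, 9): e=[-13,13,26] → ·
    (1,5)@(3, 11): e=[17,11,-2] → ·
    (2,6)@(5, 13): e=[3,5,18] → █
    (3,6)@(7, 13): e=[-19,3,42] → ·
    (2,7)@(5, 15): e=[11,1,14] → █
    (3,7)@(7, 15): e=[-11,-1,38] → ·
    (2,8)@(5, 17): e=[19,-3,10] → ·
  covered (4 px):
    · · · · · · · · · · ·
    · · · · · · · · · · ·
    · · · · · · · · · · ·
    · █ · · · · · · · · ·
    · █ · · · · · · · · ·
    · · · · · · · · · · ·
    · · █ · · · · · · · ·
    · · █ · · · · · · · ·
    · · · · · · · · · · ·
    · · · · · · · · · · ·
    · · · · · · · · · · ·
T2:
  2·area = 8  (B↔C swapped to make it positive)
  edge (12, 16)→(14, 14): d=(2,-2) top-left  bias=+0
  edge (14, 14)→(20, 12): d=(6,-2) top-left  bias=+0
  edge (20, 12)→(12, 16): d=(-8,4) right/bottom  bias=-1
    (10,3)@(21, 7): e=[0,-28,36] → ·  [on edge]
    (9,4)@(19, 9): e=[0,-20,28] → ·  [on edge]
    (8,5)@(17, 11): e=[0,-12,20] → ·  [on edge]
    (7,6)@(15, 13): e=[0,-4,12] → ·  [on edge]
    (8,6)@(17, 13): e=[4,0,4] → █  [on edge]
    (9,6)@(19, 13): e=[8,4,-4] → ·
    (5,7)@(11, 15): e=[-4,0,12] → ·  [on edge]
    (6,7)@(13, 15): e=[0,4,4] → █  [on edge]
    (7,7)@(15, 15): e=[4,8,-4] → ·
    (8,7)@(17, 15): e=[8,12,-12] → ·
    (2,8)@(5, 17): e=[-12,0,20] → ·  [on edge]
    (5,8)@(11, 17): e=[0,12,-4] → ·  [on edge]
    (4,9)@(9, 19): e=[0,20,-12] → ·  [on edge]
    (3,10)@(7, 21): e=[0,28,-20] → ·  [on edge]
  covered (2 px):
    · · · · · · · · · · ·
    · · · · · · · · · · ·
    · · · · · · · · · · ·
    · · · · · · · · · · ·
    · · · · · · · · · · ·
    · · · · · · · · · · ·
    · · · · · · · · █ · ·
    · · · · · · █ · · · ·
    · · · · · · · · · · ·
    · · · · · · · · · · ·
    · · · · · · · · · · ·
T3:
  2·area = 4  (B↔C swapped to make it positive)
  edge (4, 6)→(0, 4): d=(-4,-2) top-left  bias=+0
  edge (0, 4)→(6, 6): d=(6,2) right/bottom  bias=-1
  edge (6, 6)→(4, 6): d=(-2,0) right/bottom  bias=-1
    (1,2)@(3, 5): e=[2,0,2] → ·  [on edge]
    (4,3)@(9, 7): e=[6,0,-2] → ·  [on edge]
    (7,4)@(15, 9): e=[10,0,-6] → ·  [on edge]
    (10,5)@(21, 11): e=[14,0,-10] → ·  [on edge]
  covered (0 px):
    · · · · · · · · · · ·
    · · · · · · · · · · ·
    · · · · · · · · · · ·
    · · · · · · · · · · ·
    · · · · · · · · · · ·
    · · · · · · · · · · ·
    · · · · · · · · · · ·
    · · · · · · · · · · ·
    · · · · · · · · · · ·
    · · · · · · · · · · ·
    · · · · · · · · · · ·

Final: [90,2,204]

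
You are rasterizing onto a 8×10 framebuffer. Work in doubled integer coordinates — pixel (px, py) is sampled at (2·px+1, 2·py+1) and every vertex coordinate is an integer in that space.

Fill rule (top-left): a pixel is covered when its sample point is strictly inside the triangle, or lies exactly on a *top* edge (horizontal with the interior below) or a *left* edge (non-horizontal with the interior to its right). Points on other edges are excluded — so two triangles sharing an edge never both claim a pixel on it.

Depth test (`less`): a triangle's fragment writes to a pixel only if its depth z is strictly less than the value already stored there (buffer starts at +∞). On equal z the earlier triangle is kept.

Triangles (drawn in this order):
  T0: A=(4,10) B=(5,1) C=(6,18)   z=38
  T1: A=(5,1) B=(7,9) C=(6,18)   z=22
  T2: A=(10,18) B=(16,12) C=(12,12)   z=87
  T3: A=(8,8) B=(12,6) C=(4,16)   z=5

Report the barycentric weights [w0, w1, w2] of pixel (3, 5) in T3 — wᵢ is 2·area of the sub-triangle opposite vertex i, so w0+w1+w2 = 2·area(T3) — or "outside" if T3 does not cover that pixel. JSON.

T0:
  2·area = 26
  edge (4, 10)→(5, 1): d=(1,-9) top-left  bias=+0
  edge (5, 1)→(6, 18): d=(1,17) right/bottom  bias=-1
  edge (6, 18)→(4, 10): d=(-2,-8) top-left  bias=+0
    (2,0)@(5, 1): e=[0,0,26] → ·  [on edge]
    (2,1)@(5, 3): e=[2,2,22] → █
    (3,1)@(7, 3): e=[20,-32,38] → ·
    (2,2)@(5, 5): e=[4,4,18] → █
    (3,2)@(7, 5): e=[22,-30,34] → ·
    (2,3)@(5, 7): e=[6,6,14] → █
    (3,3)@(7, 7): e=[24,-28,30] → ·
    (2,4)@(5, 9): e=[8,8,10] → █
    (3,4)@(7, 9): e=[26,-26,26] → ·
    (2,5)@(5, 11): e=[10,10,6] → █
    (3,5)@(7, 11): e=[28,-24,22] → ·
    (2,6)@(5, 13): e=[12,12,2] → █
    (1,9)@(3, 19): e=[0,52,-26] → ·  [on edge]
  covered (6 px):
    · · · · · · · ·
    · · █ · · · · ·
    · · █ · · · · ·
    · · █ · · · · ·
    · · █ · · · · ·
    · · █ · · · · ·
    · · █ · · · · ·
    · · · · · · · ·
    · · · · · · · ·
    · · · · · · · ·
T1:
  2·area = 26
  edge (5, 1)→(7, 9): d=(2,8) right/bottom  bias=-1
  edge (7, 9)→(6, 18): d=(-1,9) right/bottom  bias=-1
  edge (6, 18)→(5, 1): d=(-1,-17) top-left  bias=+0
    (2,0)@(5, 1): e=[0,26,0] → ·  [on edge]
    (3,4)@(7, 9): e=[0,0,26] → ·  [on edge]
    (4,8)@(9, 17): e=[0,-26,52] → ·  [on edge]
  covered (0 px):
    · · · · · · · ·
    · · · · · · · ·
    · · · · · · · ·
    · · · · · · · ·
    · · · · · · · ·
    · · · · · · · ·
    · · · · · · · ·
    · · · · · · · ·
    · · · · · · · ·
    · · · · · · · ·
T2:
  2·area = 24  (B↔C swapped to make it positive)
  edge (10, 18)→(12, 12): d=(2,-6) top-left  bias=+0
  edge (12, 12)→(16, 12): d=(4,0) top-left  bias=+0
  edge (16, 12)→(10, 18): d=(-6,6) right/bottom  bias=-1
    (7,1)@(15, 3): e=[0,-36,60] → ·  [on edge]
    (6,4)@(13, 9): e=[0,-12,36] → ·  [on edge]
    (6,6)@(13, 13): e=[8,4,12] → █
    (7,6)@(15, 13): e=[20,4,0] → ·  [on edge]
    (5,7)@(11, 15): e=[0,12,12] → █  [on edge]
    (6,7)@(13, 15): e=[12,12,0] → ·  [on edge]
    (5,8)@(11, 17): e=[4,20,0] → ·  [on edge]
    (4,9)@(9, 19): e=[-4,28,0] → ·  [on edge]
  covered (2 px):
    · · · · · · · ·
    · · · · · · · ·
    · · · · · · · ·
    · · · · · · · ·
    · · · · · · · ·
    · · · · · · · ·
    · · · · · · █ ·
    · · · · · █ · ·
    · · · · · · · ·
    · · · · · · · ·
T3:
  2·area = 24
  edge (8, 8)→(12, 6): d=(4,-2) top-left  bias=+0
  edge (12, 6)→(4, 16): d=(-8,10) right/bottom  bias=-1
  edge (4, 16)→(8, 8): d=(4,-8) top-left  bias=+0
    (5,3)@(11, 7): e=[2,2,20] → █
    (6,3)@(13, 7): e=[6,-18,36] → ·
    (4,4)@(9, 9): e=[6,6,12] → █
    (5,4)@(11, 9): e=[10,-14,28] → ·
    (3,5)@(7, 11): e=[10,10,4] → █
    (4,5)@(9, 11): e=[14,-10,20] → ·
    (3,6)@(7, 13): e=[18,-6,12] → ·
  covered (3 px):
    · · · · · · · ·
    · · · · · · · ·
    · · · · · · · ·
    · · · · · █ · ·
    · · · · █ · · ·
    · · · █ · · · ·
    · · · · · · · ·
    · · · · · · · ·
    · · · · · · · ·
    · · · · · · · ·

Final: [10,4,10]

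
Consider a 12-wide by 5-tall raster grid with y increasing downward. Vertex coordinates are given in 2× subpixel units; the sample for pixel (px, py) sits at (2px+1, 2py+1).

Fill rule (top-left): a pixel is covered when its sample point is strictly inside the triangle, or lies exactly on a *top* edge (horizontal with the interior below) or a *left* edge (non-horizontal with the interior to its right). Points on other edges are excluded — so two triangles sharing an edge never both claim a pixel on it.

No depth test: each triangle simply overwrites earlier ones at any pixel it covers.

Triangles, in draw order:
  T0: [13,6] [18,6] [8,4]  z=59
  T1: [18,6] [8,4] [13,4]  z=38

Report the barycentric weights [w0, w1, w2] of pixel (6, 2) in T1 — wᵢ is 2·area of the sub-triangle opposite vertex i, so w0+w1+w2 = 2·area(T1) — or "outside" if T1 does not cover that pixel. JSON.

T0:
  2·area = 10  (B↔C swapped to make it positive)
  edge (13, 6)→(8, 4): d=(-5,-2) top-left  bias=+0
  edge (8, 4)→(18, 6): d=(10,2) right/bottom  bias=-1
  edge (18, 6)→(13, 6): d=(-5,0) right/bottom  bias=-1
    (1,1)@(3, 3): e=[-5,0,15] → ·  [on edge]
    (5,2)@(11, 5): e=[1,4,5] → █
    (6,2)@(13, 5): e=[5,0,5] → ·  [on edge]
    (5,3)@(11, 7): e=[-9,24,-5] → ·
    (11,3)@(23, 7): e=[15,0,-5] → ·  [on edge]
  covered (1 px):
    · · · · · · · · · · · ·
    · · · · · · · · · · · ·
    · · · · · █ · · · · · ·
    · · · · · · · · · · · ·
    · · · · · · · · · · · ·
T1:
  2·area = 10
  edge (18, 6)→(8, 4): d=(-10,-2) top-left  bias=+0
  edge (8, 4)→(13, 4): d=(5,0) top-left  bias=+0
  edge (13, 4)→(18, 6): d=(5,2) right/bottom  bias=-1
    (1,1)@(3, 3): e=[0,-5,15] → ·  [on edge]
    (6,2)@(13, 5): e=[0,5,5] → █  [on edge]
    (7,2)@(15, 5): e=[4,5,1] → █
    (8,2)@(17, 5): e=[8,5,-3] → ·
    (6,3)@(13, 7): e=[-20,15,15] → ·
    (7,3)@(15, 7): e=[-16,15,11] → ·
    (11,3)@(23, 7): e=[0,15,-5] → ·  [on edge]
  covered (2 px):
    · · · · · · · · · · · ·
    · · · · · · · · · · · ·
    · · · · · · █ █ · · · ·
    · · · · · · · · · · · ·
    · · · · · · · · · · · ·

Answer: [5,5,0]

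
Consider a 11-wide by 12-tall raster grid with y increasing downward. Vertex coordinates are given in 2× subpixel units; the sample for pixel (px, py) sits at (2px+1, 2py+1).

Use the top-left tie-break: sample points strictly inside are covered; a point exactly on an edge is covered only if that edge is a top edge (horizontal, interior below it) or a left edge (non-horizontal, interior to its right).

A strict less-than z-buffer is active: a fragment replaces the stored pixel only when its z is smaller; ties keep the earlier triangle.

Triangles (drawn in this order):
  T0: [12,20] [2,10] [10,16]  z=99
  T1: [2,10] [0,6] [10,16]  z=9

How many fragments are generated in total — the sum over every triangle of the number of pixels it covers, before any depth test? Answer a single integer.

T0:
  2·area = 20
  edge (12, 20)→(2, 10): d=(-10,-10) top-left  bias=+0
  edge (2, 10)→(10, 16): d=(8,6) right/bottom  bias=-1
  edge (10, 16)→(12, 20): d=(2,4) right/bottom  bias=-1
    (0,4)@(1, 9): e=[0,-2,22] → .  [on edge]
    (1,5)@(3, 11): e=[0,2,18] → X  [on edge]
    (2,5)@(5, 11): e=[20,-10,10] → .
    (1,6)@(3, 13): e=[-20,18,22] → .
    (2,6)@(5, 13): e=[0,6,14] → X  [on edge]
    (3,6)@(7, 13): e=[20,-6,6] → .
    (2,7)@(5, 15): e=[-20,22,18] → .
    (3,7)@(7, 15): e=[0,10,10] → X  [on edge]
    (4,7)@(9, 15): e=[20,-2,2] → .
    (3,8)@(7, 17): e=[-20,26,14] → .
    (4,8)@(9, 17): e=[0,14,6] → X  [on edge]
    (5,8)@(11, 17): e=[20,2,-2] → .
    (5,9)@(11, 19): e=[0,18,2] → X  [on edge]
    (6,10)@(13, 21): e=[0,22,-2] → .  [on edge]
    (7,11)@(15, 23): e=[0,26,-6] → .  [on edge]
  covered (5 px):
    . . . . . . . . . . .
    . . . . . . . . . . .
    . . . . . . . . . . .
    . . . . . . . . . . .
    . . . . . . . . . . .
    . X . . . . . . . . .
    . . X . . . . . . . .
    . . . X . . . . . . .
    . . . . X . . . . . .
    . . . . . X . . . . .
    . . . . . . . . . . .
    . . . . . . . . . . .
T1:
  2·area = 20
  edge (2, 10)→(0, 6): d=(-2,-4) top-left  bias=+0
  edge (0, 6)→(10, 16): d=(10,10) right/bottom  bias=-1
  edge (10, 16)→(2, 10): d=(-8,-6) top-left  bias=+0
    (0,3)@(1, 7): e=[2,0,18] → .  [on edge]
    (1,4)@(3, 9): e=[6,0,14] → .  [on edge]
    (2,5)@(5, 11): e=[10,0,10] → .  [on edge]
    (3,6)@(7, 13): e=[14,0,6] → .  [on edge]
    (4,7)@(9, 15): e=[18,0,2] → .  [on edge]
    (5,8)@(11, 17): e=[22,0,-2] → .  [on edge]
    (6,9)@(13, 19): e=[26,0,-6] → .  [on edge]
    (7,10)@(15, 21): e=[30,0,-10] → .  [on edge]
    (8,11)@(17, 23): e=[34,0,-14] → .  [on edge]
  covered (0 px):
    . . . . . . . . . . .
    . . . . . . . . . . .
    . . . . . . . . . . .
    . . . . . . . . . . .
    . . . . . . . . . . .
    . . . . . . . . . . .
    . . . . . . . . . . .
    . . . . . . . . . . .
    . . . . . . . . . . .
    . . . . . . . . . . .
    . . . . . . . . . . .
    . . . . . . . . . . .

Answer: 5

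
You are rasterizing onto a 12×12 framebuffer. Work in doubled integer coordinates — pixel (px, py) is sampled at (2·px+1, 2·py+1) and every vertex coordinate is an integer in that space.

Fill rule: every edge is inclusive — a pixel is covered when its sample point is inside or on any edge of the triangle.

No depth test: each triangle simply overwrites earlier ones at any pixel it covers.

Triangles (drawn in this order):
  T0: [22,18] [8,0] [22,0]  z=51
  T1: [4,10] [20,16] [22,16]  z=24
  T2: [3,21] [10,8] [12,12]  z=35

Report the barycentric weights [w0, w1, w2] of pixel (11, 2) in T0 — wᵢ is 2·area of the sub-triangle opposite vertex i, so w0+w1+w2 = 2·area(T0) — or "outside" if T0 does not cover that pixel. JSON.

T0:
  2·area = 252
  edge (22, 18)→(8, 0): d=(-14,-18) inclusive
  edge (8, 0)→(22, 0): d=(14,0) inclusive
  edge (22, 0)→(22, 18): d=(0,18) inclusive
    (4,0)@(9, 1): e=[4,14,234] → #
    (5,0)@(11, 1): e=[40,14,198] → #
    (6,0)@(13, 1): e=[76,14,162] → #
    (7,0)@(15, 1): e=[112,14,126] → #
    (8,0)@(17, 1): e=[148,14,90] → #
    (9,0)@(19, 1): e=[184,14,54] → #
    (10,0)@(21, 1): e=[220,14,18] → #
    (11,0)@(23, 1): e=[256,14,-18] → ·
    (4,1)@(9, 3): e=[-24,42,234] → ·
    (5,1)@(11, 3): e=[12,42,198] → #
    (11,1)@(23, 3): e=[228,42,-18] → ·
    (5,2)@(11, 5): e=[-16,70,198] → ·
    (7,4)@(15, 9): e=[0,126,126] → #  [on edge]
  covered (32 px):
    · · · · # # # # # # # ·
    · · · · · # # # # # # ·
    · · · · · · # # # # # ·
    · · · · · · · # # # # ·
    · · · · · · · # # # # ·
    · · · · · · · · # # # ·
    · · · · · · · · · # # ·
    · · · · · · · · · · # ·
    · · · · · · · · · · · ·
    · · · · · · · · · · · ·
    · · · · · · · · · · · ·
    · · · · · · · · · · · ·
T1:
  2·area = 12  (B↔C swapped to make it positive)
  edge (4, 10)→(22, 16): d=(18,6) inclusive
  edge (22, 16)→(20, 16): d=(-2,0) inclusive
  edge (20, 16)→(4, 10): d=(-16,-6) inclusive
    (0,4)@(1, 9): e=[0,14,-2] → ·  [on edge]
    (3,5)@(7, 11): e=[0,10,2] → #  [on edge]
    (4,5)@(9, 11): e=[-12,10,14] → ·
    (3,6)@(7, 13): e=[36,6,-30] → ·
    (6,6)@(13, 13): e=[0,6,6] → #  [on edge]
    (7,6)@(15, 13): e=[-12,6,18] → ·
    (6,7)@(13, 15): e=[36,2,-26] → ·
    (9,7)@(19, 15): e=[0,2,10] → #  [on edge]
    (10,7)@(21, 15): e=[-12,2,22] → ·
    (9,8)@(19, 17): e=[36,-2,-22] → ·
  covered (3 px):
    · · · · · · · · · · · ·
    · · · · · · · · · · · ·
    · · · · · · · · · · · ·
    · · · · · · · · · · · ·
    · · · · · · · · · · · ·
    · · · # · · · · · · · ·
    · · · · · · # · · · · ·
    · · · · · · · · · # · ·
    · · · · · · · · · · · ·
    · · · · · · · · · · · ·
    · · · · · · · · · · · ·
    · · · · · · · · · · · ·
T2:
  2·area = 54
  edge (3, 21)→(10, 8): d=(7,-13) inclusive
  edge (10, 8)→(12, 12): d=(2,4) inclusive
  edge (12, 12)→(3, 21): d=(-9,9) inclusive
    (11,0)@(23, 1): e=[120,-66,0] → ·  [on edge]
    (10,1)@(21, 3): e=[108,-54,0] → ·  [on edge]
    (9,2)@(19, 5): e=[96,-42,0] → ·  [on edge]
    (8,3)@(17, 7): e=[84,-30,0] → ·  [on edge]
    (7,4)@(15, 9): e=[72,-18,0] → ·  [on edge]
    (4,5)@(9, 11): e=[8,10,36] → #
    (5,5)@(11, 11): e=[34,2,18] → #
    (6,5)@(13, 11): e=[60,-6,0] → ·  [on edge]
    (4,6)@(9, 13): e=[22,14,18] → #
    (5,6)@(11, 13): e=[48,6,0] → #  [on edge]
    (6,6)@(13, 13): e=[74,-2,-18] → ·
    (3,7)@(7, 15): e=[10,26,18] → #
    (4,7)@(9, 15): e=[36,18,0] → #  [on edge]
    (3,8)@(7, 17): e=[24,30,0] → #  [on edge]
    (2,9)@(5, 19): e=[12,42,0] → #  [on edge]
    (1,10)@(3, 21): e=[0,54,0] → #  [on edge]
    (0,11)@(1, 23): e=[-12,66,0] → ·  [on edge]
  covered (9 px):
    · · · · · · · · · · · ·
    · · · · · · · · · · · ·
    · · · · · · · · · · · ·
    · · · · · · · · · · · ·
    · · · · · · · · · · · ·
    · · · · # # · · · · · ·
    · · · · # # · · · · · ·
    · · · # # · · · · · · ·
    · · · # · · · · · · · ·
    · · # · · · · · · · · ·
    · # · · · · · · · · · ·
    · · · · · · · · · · · ·

Answer: "outside"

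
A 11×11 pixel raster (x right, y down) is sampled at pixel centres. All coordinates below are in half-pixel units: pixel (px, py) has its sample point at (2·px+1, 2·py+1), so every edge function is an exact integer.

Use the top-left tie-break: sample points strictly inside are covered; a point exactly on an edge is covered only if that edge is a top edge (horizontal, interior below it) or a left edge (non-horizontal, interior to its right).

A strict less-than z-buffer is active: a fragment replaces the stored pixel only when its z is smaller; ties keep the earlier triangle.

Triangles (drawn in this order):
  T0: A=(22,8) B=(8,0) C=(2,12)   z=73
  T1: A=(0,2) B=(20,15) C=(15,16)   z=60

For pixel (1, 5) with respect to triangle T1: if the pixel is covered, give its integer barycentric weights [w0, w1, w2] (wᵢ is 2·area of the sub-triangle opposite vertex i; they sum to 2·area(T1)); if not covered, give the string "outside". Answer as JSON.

T0:
  2·area = 216  (B↔C swapped to make it positive)
  edge (22, 8)→(2, 12): d=(-20,4) right/bottom  bias=-1
  edge (2, 12)→(8, 0): d=(6,-12) top-left  bias=+0
  edge (8, 0)→(22, 8): d=(14,8) right/bottom  bias=-1
    (4,0)@(9, 1): e=[192,18,6] → X
    (5,0)@(11, 1): e=[184,42,-10] → .
    (3,1)@(7, 3): e=[160,6,50] → X
    (5,1)@(11, 3): e=[144,54,18] → X
    (6,1)@(13, 3): e=[136,78,2] → X
    (7,1)@(15, 3): e=[128,102,-14] → .
    (3,2)@(7, 5): e=[120,18,78] → X
    (7,2)@(15, 5): e=[88,114,14] → X
    (8,2)@(17, 5): e=[80,138,-2] → .
    (2,3)@(5, 7): e=[88,6,122] → X
    (8,3)@(17, 7): e=[40,150,26] → X
    (9,3)@(19, 7): e=[32,174,10] → X
    (8,4)@(17, 9): e=[0,162,54] → .  [on edge]
    (3,5)@(7, 11): e=[0,54,162] → .  [on edge]
  covered (26 px):
    . . . . X . . . . . .
    . . . X X X X . . . .
    . . . X X X X X . . .
    . . X X X X X X X X .
    . . X X X X X X . . .
    . X X . . . . . . . .
    . . . . . . . . . . .
    . . . . . . . . . . .
    . . . . . . . . . . .
    . . . . . . . . . . .
    . . . . . . . . . . .
T1:
  2·area = 85
  edge (0, 2)→(20, 15): d=(20,13) right/bottom  bias=-1
  edge (20, 15)→(15, 16): d=(-5,1) right/bottom  bias=-1
  edge (15, 16)→(0, 2): d=(-15,-14) top-left  bias=+0
    (3,3)@(7, 7): e=[9,53,23] → X
    (4,3)@(9, 7): e=[-17,51,51] → .
    (3,4)@(7, 9): e=[49,43,-7] → .
    (4,4)@(9, 9): e=[23,41,21] → X
    (5,4)@(11, 9): e=[-3,39,49] → .
    (4,5)@(9, 11): e=[63,31,-9] → .
    (5,5)@(11, 11): e=[37,29,19] → X
    (6,5)@(13, 11): e=[11,27,47] → X
    (7,5)@(15, 11): e=[-15,25,75] → .
    (5,6)@(11, 13): e=[77,19,-11] → .
    (6,6)@(13, 13): e=[51,17,17] → X
    (7,6)@(15, 13): e=[25,15,45] → X
  covered (9 px):
    . . . . . . . . . . .
    . . . . . . . . . . .
    . . . . . . . . . . .
    . . . X . . . . . . .
    . . . . X . . . . . .
    . . . . . X X . . . .
    . . . . . . X X . . .
    . . . . . . . X X X .
    . . . . . . . . . . .
    . . . . . . . . . . .
    . . . . . . . . . . .

Result: "outside"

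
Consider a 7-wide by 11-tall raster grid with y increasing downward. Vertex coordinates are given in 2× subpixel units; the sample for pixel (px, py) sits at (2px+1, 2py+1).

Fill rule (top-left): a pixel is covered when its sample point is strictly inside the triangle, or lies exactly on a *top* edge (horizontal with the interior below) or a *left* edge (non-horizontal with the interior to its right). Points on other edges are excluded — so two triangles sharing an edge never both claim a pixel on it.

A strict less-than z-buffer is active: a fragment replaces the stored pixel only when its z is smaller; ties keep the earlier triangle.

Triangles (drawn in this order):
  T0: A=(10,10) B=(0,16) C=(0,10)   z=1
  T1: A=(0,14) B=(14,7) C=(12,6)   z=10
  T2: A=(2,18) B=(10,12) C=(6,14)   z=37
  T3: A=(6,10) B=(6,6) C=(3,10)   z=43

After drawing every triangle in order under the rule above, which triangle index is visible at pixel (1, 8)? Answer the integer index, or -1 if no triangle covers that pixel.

T0:
  2·area = 60
  edge (10, 10)→(0, 16): d=(-10,6) right/bottom  bias=-1
  edge (0, 16)→(0, 10): d=(0,-6) top-left  bias=+0
  edge (0, 10)→(10, 10): d=(10,0) top-left  bias=+0
    (0,5)@(1, 11): e=[44,6,10] → █
    (1,5)@(3, 11): e=[32,18,10] → █
    (2,5)@(5, 11): e=[20,30,10] → █
    (3,5)@(7, 11): e=[8,42,10] → █
    (4,5)@(9, 11): e=[-4,54,10] → ·
    (0,6)@(1, 13): e=[24,6,30] → █
    (2,6)@(5, 13): e=[0,30,30] → ·  [on edge]
    (3,6)@(7, 13): e=[-12,42,30] → ·
    (0,7)@(1, 15): e=[4,6,50] → █
    (1,7)@(3, 15): e=[-8,18,50] → ·
    (0,8)@(1, 17): e=[-16,6,70] → ·
  covered (7 px):
    · · · · · · ·
    · · · · · · ·
    · · · · · · ·
    · · · · · · ·
    · · · · · · ·
    █ █ █ █ · · ·
    █ █ · · · · ·
    █ · · · · · ·
    · · · · · · ·
    · · · · · · ·
    · · · · · · ·
T1:
  2·area = 28  (B↔C swapped to make it positive)
  edge (0, 14)→(12, 6): d=(12,-8) top-left  bias=+0
  edge (12, 6)→(14, 7): d=(2,1) right/bottom  bias=-1
  edge (14, 7)→(0, 14): d=(-14,7) right/bottom  bias=-1
    (5,3)@(11, 7): e=[4,3,21] → █
    (6,3)@(13, 7): e=[20,1,7] → █
    (4,4)@(9, 9): e=[12,9,7] → █
    (5,4)@(11, 9): e=[28,7,-7] → ·
    (6,4)@(13, 9): e=[44,5,-21] → ·
    (2,5)@(5, 11): e=[4,17,7] → █
    (3,5)@(7, 11): e=[20,15,-7] → ·
    (4,5)@(9, 11): e=[36,13,-21] → ·
    (2,6)@(5, 13): e=[28,21,-21] → ·
  covered (4 px):
    · · · · · · ·
    · · · · · · ·
    · · · · · · ·
    · · · · · █ █
    · · · · █ · ·
    · · █ · · · ·
    · · · · · · ·
    · · · · · · ·
    · · · · · · ·
    · · · · · · ·
    · · · · · · ·
T2:
  2·area = 8  (B↔C swapped to make it positive)
  edge (2, 18)→(6, 14): d=(4,-4) top-left  bias=+0
  edge (6, 14)→(10, 12): d=(4,-2) top-left  bias=+0
  edge (10, 12)→(2, 18): d=(-8,6) right/bottom  bias=-1
    (6,3)@(13, 7): e=[0,-14,22] → ·  [on edge]
    (5,4)@(11, 9): e=[0,-10,18] → ·  [on edge]
    (4,5)@(9, 11): e=[0,-6,14] → ·  [on edge]
    (3,6)@(7, 13): e=[0,-2,10] → ·  [on edge]
    (2,7)@(5, 15): e=[0,2,6] → █  [on edge]
    (3,7)@(7, 15): e=[8,6,-6] → ·
    (1,8)@(3, 17): e=[0,6,2] → █  [on edge]
    (2,8)@(5, 17): e=[8,10,-10] → ·
    (0,9)@(1, 19): e=[0,10,-2] → ·  [on edge]
    (1,9)@(3, 19): e=[8,14,-14] → ·
  covered (2 px):
    · · · · · · ·
    · · · · · · ·
    · · · · · · ·
    · · · · · · ·
    · · · · · · ·
    · · · · · · ·
    · · · · · · ·
    · · █ · · · ·
    · █ · · · · ·
    · · · · · · ·
    · · · · · · ·
T3:
  2·area = 12  (B↔C swapped to make it positive)
  edge (6, 10)→(3, 10): d=(-3,0) right/bottom  bias=-1
  edge (3, 10)→(6, 6): d=(3,-4) top-left  bias=+0
  edge (6, 6)→(6, 10): d=(0,4) right/bottom  bias=-1
    (2,4)@(5, 9): e=[3,5,4] → █
    (3,4)@(7, 9): e=[3,13,-4] → ·
    (2,5)@(5, 11): e=[-3,11,4] → ·
  covered (1 px):
    · · · · · · ·
    · · · · · · ·
    · · · · · · ·
    · · · · · · ·
    · · █ · · · ·
    · · · · · · ·
    · · · · · · ·
    · · · · · · ·
    · · · · · · ·
    · · · · · · ·
    · · · · · · ·

Z-buffer (winner per pixel, '.' = empty):
  . . . . . . .
  . . . . . . .
  . . . . . . .
  . . . . . 1 1
  . . 3 . 1 . .
  0 0 0 0 . . .
  0 0 . . . . .
  0 . 2 . . . .
  . 2 . . . . .
  . . . . . . .
  . . . . . . .

Result: 2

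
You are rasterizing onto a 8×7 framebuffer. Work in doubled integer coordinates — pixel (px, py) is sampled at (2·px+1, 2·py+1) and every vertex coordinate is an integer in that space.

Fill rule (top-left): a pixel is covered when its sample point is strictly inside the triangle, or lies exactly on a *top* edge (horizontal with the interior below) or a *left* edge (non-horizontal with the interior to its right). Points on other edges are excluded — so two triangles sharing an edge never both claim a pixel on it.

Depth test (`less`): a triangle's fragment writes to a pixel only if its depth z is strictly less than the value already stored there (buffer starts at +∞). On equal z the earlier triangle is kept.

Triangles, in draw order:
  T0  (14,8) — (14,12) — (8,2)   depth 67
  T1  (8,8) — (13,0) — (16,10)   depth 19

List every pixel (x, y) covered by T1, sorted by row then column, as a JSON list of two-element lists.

T0:
  2·area = 24
  edge (14, 8)→(14, 12): d=(0,4) right/bottom  bias=-1
  edge (14, 12)→(8, 2): d=(-6,-10) top-left  bias=+0
  edge (8, 2)→(14, 8): d=(6,6) right/bottom  bias=-1
    (3,0)@(7, 1): e=[28,-4,0] → .  [on edge]
    (4,1)@(9, 3): e=[20,4,0] → .  [on edge]
    (5,2)@(11, 5): e=[12,12,0] → .  [on edge]
    (5,3)@(11, 7): e=[12,0,12] → X  [on edge]
    (6,3)@(13, 7): e=[4,20,0] → .  [on edge]
    (5,4)@(11, 9): e=[12,-12,24] → .
    (6,4)@(13, 9): e=[4,8,12] → X
    (7,4)@(15, 9): e=[-4,28,0] → .  [on edge]
    (6,5)@(13, 11): e=[4,-4,24] → .
  covered (2 px):
    . . . . . . . .
    . . . . . . . .
    . . . . . . . .
    . . . . . X . .
    . . . . . . X .
    . . . . . . . .
    . . . . . . . .
T1:
  2·area = 74
  edge (8, 8)→(13, 0): d=(5,-8) top-left  bias=+0
  edge (13, 0)→(16, 10): d=(3,10) right/bottom  bias=-1
  edge (16, 10)→(8, 8): d=(-8,-2) top-left  bias=+0
    (6,0)@(13, 1): e=[5,3,66] → X
    (7,0)@(15, 1): e=[21,-17,70] → .
    (6,1)@(13, 3): e=[15,9,50] → X
    (7,1)@(15, 3): e=[31,-11,54] → .
    (5,2)@(11, 5): e=[9,35,30] → X
    (7,2)@(15, 5): e=[41,-5,38] → .
    (4,3)@(9, 7): e=[3,61,10] → X
    (7,3)@(15, 7): e=[51,1,22] → X
    (4,4)@(9, 9): e=[13,67,-6] → .
    (5,4)@(11, 9): e=[29,47,-2] → .
    (6,4)@(13, 9): e=[45,27,2] → X
    (6,5)@(13, 11): e=[55,33,-14] → .
  covered (10 px):
    . . . . . . X .
    . . . . . . X .
    . . . . . X X .
    . . . . X X X X
    . . . . . . X X
    . . . . . . . .
    . . . . . . . .

Answer: [[6,0],[6,1],[5,2],[6,2],[4,3],[5,3],[6,3],[7,3],[6,4],[7,4]]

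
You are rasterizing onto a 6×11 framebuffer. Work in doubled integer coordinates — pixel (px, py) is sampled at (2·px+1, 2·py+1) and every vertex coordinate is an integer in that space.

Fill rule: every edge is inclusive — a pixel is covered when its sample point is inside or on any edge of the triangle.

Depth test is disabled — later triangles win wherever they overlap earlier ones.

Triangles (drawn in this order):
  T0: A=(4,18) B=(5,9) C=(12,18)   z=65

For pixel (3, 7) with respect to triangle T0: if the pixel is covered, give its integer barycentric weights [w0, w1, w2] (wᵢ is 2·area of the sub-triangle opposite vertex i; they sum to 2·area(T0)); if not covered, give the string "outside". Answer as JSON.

T0:
  2·area = 72
  edge (4, 18)→(5, 9): d=(1,-9) inclusive
  edge (5, 9)→(12, 18): d=(7,9) inclusive
  edge (12, 18)→(4, 18): d=(-8,0) inclusive
    (2,4)@(5, 9): e=[0,0,72] → #  [on edge]
    (3,4)@(7, 9): e=[18,-18,72] → ·
    (2,5)@(5, 11): e=[2,14,56] → #
    (3,5)@(7, 11): e=[20,-4,56] → ·
    (2,6)@(5, 13): e=[4,28,40] → #
    (3,6)@(7, 13): e=[22,10,40] → #
    (4,6)@(9, 13): e=[40,-8,40] → ·
    (2,7)@(5, 15): e=[6,42,24] → #
    (4,7)@(9, 15): e=[42,6,24] → #
    (5,7)@(11, 15): e=[60,-12,24] → ·
    (2,8)@(5, 17): e=[8,56,8] → #
    (5,8)@(11, 17): e=[62,2,8] → #
  covered (11 px):
    · · · · · ·
    · · · · · ·
    · · · · · ·
    · · · · · ·
    · · # · · ·
    · · # · · ·
    · · # # · ·
    · · # # # ·
    · · # # # #
    · · · · · ·
    · · · · · ·

Final: [24,24,24]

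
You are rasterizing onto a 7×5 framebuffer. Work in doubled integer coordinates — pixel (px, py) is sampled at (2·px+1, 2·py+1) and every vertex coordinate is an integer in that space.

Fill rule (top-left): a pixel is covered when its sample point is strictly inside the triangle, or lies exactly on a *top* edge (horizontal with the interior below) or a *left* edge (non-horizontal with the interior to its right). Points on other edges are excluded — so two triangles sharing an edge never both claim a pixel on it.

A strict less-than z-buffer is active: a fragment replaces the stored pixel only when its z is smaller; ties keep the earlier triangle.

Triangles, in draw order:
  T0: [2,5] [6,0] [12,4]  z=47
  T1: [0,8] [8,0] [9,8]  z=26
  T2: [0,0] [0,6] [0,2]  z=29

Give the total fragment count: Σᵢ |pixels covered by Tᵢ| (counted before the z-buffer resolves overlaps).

T0:
  2·area = 46
  edge (2, 5)→(6, 0): d=(4,-5) top-left  bias=+0
  edge (6, 0)→(12, 4): d=(6,4) right/bottom  bias=-1
  edge (12, 4)→(2, 5): d=(-10,1) right/bottom  bias=-1
    (3,0)@(7, 1): e=[9,2,35] → █
    (4,0)@(9, 1): e=[19,-6,33] → ·
    (2,1)@(5, 3): e=[7,22,17] → █
    (4,1)@(9, 3): e=[27,6,13] → █
    (5,1)@(11, 3): e=[37,-2,11] → ·
    (2,2)@(5, 5): e=[15,34,-3] → ·
    (3,2)@(7, 5): e=[25,26,-5] → ·
    (4,2)@(9, 5): e=[35,18,-7] → ·
  covered (4 px):
    · · · █ · · ·
    · · █ █ █ · ·
    · · · · · · ·
    · · · · · · ·
    · · · · · · ·
T1:
  2·area = 72
  edge (0, 8)→(8, 0): d=(8,-8) top-left  bias=+0
  edge (8, 0)→(9, 8): d=(1,8) right/bottom  bias=-1
  edge (9, 8)→(0, 8): d=(-9,0) right/bottom  bias=-1
    (3,0)@(7, 1): e=[0,9,63] → █  [on edge]
    (4,0)@(9, 1): e=[16,-7,63] → ·
    (2,1)@(5, 3): e=[0,27,45] → █  [on edge]
    (4,1)@(9, 3): e=[32,-5,45] → ·
    (1,2)@(3, 5): e=[0,45,27] → █  [on edge]
    (4,2)@(9, 5): e=[48,-3,27] → ·
    (0,3)@(1, 7): e=[0,63,9] → █  [on edge]
    (4,3)@(9, 7): e=[64,-1,9] → ·
    (0,4)@(1, 9): e=[16,65,-9] → ·
    (1,4)@(3, 9): e=[32,49,-9] → ·
    (2,4)@(5, 9): e=[48,33,-9] → ·
    (3,4)@(7, 9): e=[64,17,-9] → ·
  covered (10 px):
    · · · █ · · ·
    · · █ █ · · ·
    · █ █ █ · · ·
    █ █ █ █ · · ·
    · · · · · · ·
T2:
  degenerate (2·area = 0) — covers nothing

Final: 14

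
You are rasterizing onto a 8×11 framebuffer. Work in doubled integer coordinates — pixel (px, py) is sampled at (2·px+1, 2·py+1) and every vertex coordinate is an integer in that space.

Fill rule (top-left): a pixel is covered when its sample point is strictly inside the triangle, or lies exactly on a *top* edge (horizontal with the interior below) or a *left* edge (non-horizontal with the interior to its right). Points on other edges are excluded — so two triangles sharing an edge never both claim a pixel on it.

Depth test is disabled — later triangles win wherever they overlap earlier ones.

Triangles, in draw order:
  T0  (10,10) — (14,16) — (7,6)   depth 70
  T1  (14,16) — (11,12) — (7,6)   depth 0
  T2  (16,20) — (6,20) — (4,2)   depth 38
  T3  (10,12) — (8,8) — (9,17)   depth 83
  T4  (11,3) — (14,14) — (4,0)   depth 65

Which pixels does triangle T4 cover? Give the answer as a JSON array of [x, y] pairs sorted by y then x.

T0:
  2·area = 2
  edge (10, 10)→(14, 16): d=(4,6) right/bottom  bias=-1
  edge (14, 16)→(7, 6): d=(-7,-10) top-left  bias=+0
  edge (7, 6)→(10, 10): d=(3,4) right/bottom  bias=-1
  covered (0 px):
    . . . . . . . .
    . . . . . . . .
    . . . . . . . .
    . . . . . . . .
    . . . . . . . .
    . . . . . . . .
    . . . . . . . .
    . . . . . . . .
    . . . . . . . .
    . . . . . . . .
    . . . . . . . .
T1:
  2·area = 2
  edge (14, 16)→(11, 12): d=(-3,-4) top-left  bias=+0
  edge (11, 12)→(7, 6): d=(-4,-6) top-left  bias=+0
  edge (7, 6)→(14, 16): d=(7,10) right/bottom  bias=-1
    (2,1)@(5, 3): e=[3,0,-1] → .  [on edge]
    (4,4)@(9, 9): e=[1,0,1] → X  [on edge]
    (5,4)@(11, 9): e=[9,12,-19] → .
    (4,5)@(9, 11): e=[-5,-8,15] → .
    (6,7)@(13, 15): e=[-1,0,3] → .  [on edge]
  covered (1 px):
    . . . . . . . .
    . . . . . . . .
    . . . . . . . .
    . . . . . . . .
    . . . . X . . .
    . . . . . . . .
    . . . . . . . .
    . . . . . . . .
    . . . . . . . .
    . . . . . . . .
    . . . . . . . .
T2:
  2·area = 180
  edge (16, 20)→(6, 20): d=(-10,0) right/bottom  bias=-1
  edge (6, 20)→(4, 2): d=(-2,-18) top-left  bias=+0
  edge (4, 2)→(16, 20): d=(12,18) right/bottom  bias=-1
    (2,2)@(5, 5): e=[150,12,18] → X
    (3,2)@(7, 5): e=[150,48,-18] → .
    (2,3)@(5, 7): e=[130,8,42] → X
    (3,3)@(7, 7): e=[130,44,6] → X
    (4,3)@(9, 7): e=[130,80,-30] → .
    (2,4)@(5, 9): e=[110,4,66] → X
    (4,4)@(9, 9): e=[110,76,-6] → .
    (2,5)@(5, 11): e=[90,0,90] → X  [on edge]
    (4,5)@(9, 11): e=[90,72,18] → X
    (5,5)@(11, 11): e=[90,108,-18] → .
    (2,6)@(5, 13): e=[70,-4,114] → .
    (3,6)@(7, 13): e=[70,32,78] → X
  covered (23 px):
    . . . . . . . .
    . . . . . . . .
    . . X . . . . .
    . . X X . . . .
    . . X X . . . .
    . . X X X . . .
    . . . X X X . .
    . . . X X X . .
    . . . X X X X .
    . . . X X X X X
    . . . . . . . .
T3:
  2·area = 14  (B↔C swapped to make it positive)
  edge (10, 12)→(9, 17): d=(-1,5) right/bottom  bias=-1
  edge (9, 17)→(8, 8): d=(-1,-9) top-left  bias=+0
  edge (8, 8)→(10, 12): d=(2,4) right/bottom  bias=-1
    (5,3)@(11, 7): e=[0,28,-14] → .  [on edge]
    (4,5)@(9, 11): e=[6,6,2] → X
    (5,5)@(11, 11): e=[-4,24,-6] → .
    (4,6)@(9, 13): e=[4,4,6] → X
    (5,6)@(11, 13): e=[-6,22,-2] → .
    (4,7)@(9, 15): e=[2,2,10] → X
    (5,7)@(11, 15): e=[-8,20,2] → .
    (4,8)@(9, 17): e=[0,0,14] → .  [on edge]
  covered (3 px):
    . . . . . . . .
    . . . . . . . .
    . . . . . . . .
    . . . . . . . .
    . . . . . . . .
    . . . . X . . .
    . . . . X . . .
    . . . . X . . .
    . . . . . . . .
    . . . . . . . .
    . . . . . . . .
T4:
  2·area = 68
  edge (11, 3)→(14, 14): d=(3,11) right/bottom  bias=-1
  edge (14, 14)→(4, 0): d=(-10,-14) top-left  bias=+0
  edge (4, 0)→(11, 3): d=(7,3) right/bottom  bias=-1
    (2,0)@(5, 1): e=[60,4,4] → X
    (3,0)@(7, 1): e=[38,32,-2] → .
    (2,1)@(5, 3): e=[66,-16,18] → .
    (3,1)@(7, 3): e=[44,12,12] → X
    (4,1)@(9, 3): e=[22,40,6] → X
    (5,1)@(11, 3): e=[0,68,0] → .  [on edge]
    (3,2)@(7, 5): e=[50,-8,26] → .
    (4,2)@(9, 5): e=[28,20,20] → X
    (5,2)@(11, 5): e=[6,48,14] → X
    (6,2)@(13, 5): e=[-16,76,8] → .
    (4,3)@(9, 7): e=[34,0,34] → X  [on edge]
    (6,3)@(13, 7): e=[-10,56,22] → .
  covered (9 px):
    . . X . . . . .
    . . . X X . . .
    . . . . X X . .
    . . . . X X . .
    . . . . . X . .
    . . . . . . X .
    . . . . . . . .
    . . . . . . . .
    . . . . . . . .
    . . . . . . . .
    . . . . . . . .

Answer: [[2,0],[3,1],[4,1],[4,2],[5,2],[4,3],[5,3],[5,4],[6,5]]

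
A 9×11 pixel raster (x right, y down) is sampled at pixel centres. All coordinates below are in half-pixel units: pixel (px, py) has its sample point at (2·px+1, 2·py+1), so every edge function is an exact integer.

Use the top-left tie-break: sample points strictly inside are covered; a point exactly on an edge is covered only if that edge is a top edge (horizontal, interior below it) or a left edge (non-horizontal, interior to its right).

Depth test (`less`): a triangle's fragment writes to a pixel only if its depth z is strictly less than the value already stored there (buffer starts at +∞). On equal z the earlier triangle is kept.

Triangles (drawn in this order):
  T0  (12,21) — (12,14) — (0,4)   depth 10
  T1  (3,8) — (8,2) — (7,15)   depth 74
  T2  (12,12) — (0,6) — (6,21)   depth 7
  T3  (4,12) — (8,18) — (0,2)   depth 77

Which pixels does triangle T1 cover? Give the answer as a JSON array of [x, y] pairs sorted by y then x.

T0:
  2·area = 84  (B↔C swapped to make it positive)
  edge (12, 21)→(0, 4): d=(-12,-17) top-left  bias=+0
  edge (0, 4)→(12, 14): d=(12,10) right/bottom  bias=-1
  edge (12, 14)→(12, 21): d=(0,7) right/bottom  bias=-1
    (0,2)@(1, 5): e=[5,2,77] → █
    (1,2)@(3, 5): e=[39,-18,63] → ·
    (0,3)@(1, 7): e=[-19,26,77] → ·
    (1,3)@(3, 7): e=[15,6,63] → █
    (2,3)@(5, 7): e=[49,-14,49] → ·
    (1,4)@(3, 9): e=[-9,30,63] → ·
    (2,4)@(5, 9): e=[25,10,49] → █
    (3,4)@(7, 9): e=[59,-10,35] → ·
    (2,5)@(5, 11): e=[1,34,49] → █
    (3,5)@(7, 11): e=[35,14,35] → █
    (4,5)@(9, 11): e=[69,-6,21] → ·
    (2,6)@(5, 13): e=[-23,58,49] → ·
  covered (11 px):
    · · · · · · · · ·
    · · · · · · · · ·
    █ · · · · · · · ·
    · █ · · · · · · ·
    · · █ · · · · · ·
    · · █ █ · · · · ·
    · · · █ █ · · · ·
    · · · · █ █ · · ·
    · · · · · █ · · ·
    · · · · · █ · · ·
    · · · · · · · · ·
T1:
  2·area = 59
  edge (3, 8)→(8, 2): d=(5,-6) top-left  bias=+0
  edge (8, 2)→(7, 15): d=(-1,13) right/bottom  bias=-1
  edge (7, 15)→(3, 8): d=(-4,-7) top-left  bias=+0
    (3,2)@(7, 5): e=[9,10,40] → █
    (4,2)@(9, 5): e=[21,-16,54] → ·
    (2,3)@(5, 7): e=[7,34,18] → █
    (4,3)@(9, 7): e=[31,-18,46] → ·
    (2,4)@(5, 9): e=[17,32,10] → █
    (4,4)@(9, 9): e=[41,-20,38] → ·
    (2,5)@(5, 11): e=[27,30,2] → █
    (4,5)@(9, 11): e=[51,-22,30] → ·
    (2,6)@(5, 13): e=[37,28,-6] → ·
    (3,6)@(7, 13): e=[49,2,8] → █
    (4,6)@(9, 13): e=[61,-24,22] → ·
    (3,7)@(7, 15): e=[59,0,0] → ·  [on edge]
  covered (8 px):
    · · · · · · · · ·
    · · · · · · · · ·
    · · · █ · · · · ·
    · · █ █ · · · · ·
    · · █ █ · · · · ·
    · · █ █ · · · · ·
    · · · █ · · · · ·
    · · · · · · · · ·
    · · · · · · · · ·
    · · · · · · · · ·
    · · · · · · · · ·
T2:
  2·area = 144  (B↔C swapped to make it positive)
  edge (12, 12)→(6, 21): d=(-6,9) right/bottom  bias=-1
  edge (6, 21)→(0, 6): d=(-6,-15) top-left  bias=+0
  edge (0, 6)→(12, 12): d=(12,6) right/bottom  bias=-1
    (0,3)@(1, 7): e=[129,9,6] → █
    (1,3)@(3, 7): e=[111,39,-6] → ·
    (0,4)@(1, 9): e=[117,-3,30] → ·
    (1,4)@(3, 9): e=[99,27,18] → █
    (2,4)@(5, 9): e=[81,57,6] → █
    (3,4)@(7, 9): e=[63,87,-6] → ·
    (1,5)@(3, 11): e=[87,15,42] → █
    (3,5)@(7, 11): e=[51,75,18] → █
    (4,5)@(9, 11): e=[33,105,6] → █
    (5,5)@(11, 11): e=[15,135,-6] → ·
    (1,6)@(3, 13): e=[75,3,66] → █
    (5,6)@(11, 13): e=[3,123,18] → █
  covered (18 px):
    · · · · · · · · ·
    · · · · · · · · ·
    · · · · · · · · ·
    █ · · · · · · · ·
    · █ █ · · · · · ·
    · █ █ █ █ · · · ·
    · █ █ █ █ █ · · ·
    · · █ █ █ · · · ·
    · · █ █ · · · · ·
    · · · █ · · · · ·
    · · · · · · · · ·
T3:
  2·area = 16  (B↔C swapped to make it positive)
  edge (4, 12)→(0, 2): d=(-4,-10) top-left  bias=+0
  edge (0, 2)→(8, 18): d=(8,16) right/bottom  bias=-1
  edge (8, 18)→(4, 12): d=(-4,-6) top-left  bias=+0
    (1,4)@(3, 9): e=[2,8,6] → █
    (2,4)@(5, 9): e=[22,-24,18] → ·
    (1,5)@(3, 11): e=[-6,24,-2] → ·
    (2,6)@(5, 13): e=[6,8,2] → █
    (3,6)@(7, 13): e=[26,-24,14] → ·
    (2,7)@(5, 15): e=[-2,24,-6] → ·
  covered (2 px):
    · · · · · · · · ·
    · · · · · · · · ·
    · · · · · · · · ·
    · · · · · · · · ·
    · █ · · · · · · ·
    · · · · · · · · ·
    · · █ · · · · · ·
    · · · · · · · · ·
    · · · · · · · · ·
    · · · · · · · · ·
    · · · · · · · · ·

Final: [[3,2],[2,3],[3,3],[2,4],[3,4],[2,5],[3,5],[3,6]]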